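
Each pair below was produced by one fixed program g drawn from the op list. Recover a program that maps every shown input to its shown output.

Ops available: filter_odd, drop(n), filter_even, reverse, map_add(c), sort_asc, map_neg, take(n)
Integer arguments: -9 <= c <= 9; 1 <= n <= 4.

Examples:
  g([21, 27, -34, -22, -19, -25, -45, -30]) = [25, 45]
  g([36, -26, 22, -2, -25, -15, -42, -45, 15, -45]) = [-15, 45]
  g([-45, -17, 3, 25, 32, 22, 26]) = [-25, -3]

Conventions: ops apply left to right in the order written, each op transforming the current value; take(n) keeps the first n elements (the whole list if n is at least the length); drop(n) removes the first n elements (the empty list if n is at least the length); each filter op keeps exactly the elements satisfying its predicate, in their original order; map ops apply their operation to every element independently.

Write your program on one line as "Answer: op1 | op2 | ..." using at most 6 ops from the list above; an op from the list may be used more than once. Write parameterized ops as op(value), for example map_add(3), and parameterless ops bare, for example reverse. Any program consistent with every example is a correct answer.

map_neg | reverse | filter_odd | take(2) | sort_asc

Check, running the answer program on each example:
  [21, 27, -34, -22, -19, -25, -45, -30] -> [-21, -27, 34, 22, 19, 25, 45, 30] -> [30, 45, 25, 19, 22, 34, -27, -21] -> [45, 25, 19, -27, -21] -> [45, 25] -> [25, 45]
  [36, -26, 22, -2, -25, -15, -42, -45, 15, -45] -> [-36, 26, -22, 2, 25, 15, 42, 45, -15, 45] -> [45, -15, 45, 42, 15, 25, 2, -22, 26, -36] -> [45, -15, 45, 15, 25] -> [45, -15] -> [-15, 45]
  [-45, -17, 3, 25, 32, 22, 26] -> [45, 17, -3, -25, -32, -22, -26] -> [-26, -22, -32, -25, -3, 17, 45] -> [-25, -3, 17, 45] -> [-25, -3] -> [-25, -3]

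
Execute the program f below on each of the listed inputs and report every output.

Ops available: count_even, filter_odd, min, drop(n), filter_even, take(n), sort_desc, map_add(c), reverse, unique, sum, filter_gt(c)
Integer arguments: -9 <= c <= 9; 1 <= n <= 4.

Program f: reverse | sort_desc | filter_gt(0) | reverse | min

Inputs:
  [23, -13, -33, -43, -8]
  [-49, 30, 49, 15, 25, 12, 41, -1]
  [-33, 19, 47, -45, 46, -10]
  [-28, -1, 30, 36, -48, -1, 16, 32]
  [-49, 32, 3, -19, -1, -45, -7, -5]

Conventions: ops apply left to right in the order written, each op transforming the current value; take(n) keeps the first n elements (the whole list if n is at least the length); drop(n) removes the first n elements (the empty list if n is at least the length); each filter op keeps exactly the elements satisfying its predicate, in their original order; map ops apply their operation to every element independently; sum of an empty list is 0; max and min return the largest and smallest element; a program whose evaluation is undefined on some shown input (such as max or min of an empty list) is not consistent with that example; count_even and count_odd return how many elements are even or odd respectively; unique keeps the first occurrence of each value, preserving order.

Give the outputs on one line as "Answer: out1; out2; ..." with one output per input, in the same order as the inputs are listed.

Execution, op by op:
  [23, -13, -33, -43, -8] -> [-8, -43, -33, -13, 23] -> [23, -8, -13, -33, -43] -> [23] -> [23] -> 23
  [-49, 30, 49, 15, 25, 12, 41, -1] -> [-1, 41, 12, 25, 15, 49, 30, -49] -> [49, 41, 30, 25, 15, 12, -1, -49] -> [49, 41, 30, 25, 15, 12] -> [12, 15, 25, 30, 41, 49] -> 12
  [-33, 19, 47, -45, 46, -10] -> [-10, 46, -45, 47, 19, -33] -> [47, 46, 19, -10, -33, -45] -> [47, 46, 19] -> [19, 46, 47] -> 19
  [-28, -1, 30, 36, -48, -1, 16, 32] -> [32, 16, -1, -48, 36, 30, -1, -28] -> [36, 32, 30, 16, -1, -1, -28, -48] -> [36, 32, 30, 16] -> [16, 30, 32, 36] -> 16
  [-49, 32, 3, -19, -1, -45, -7, -5] -> [-5, -7, -45, -1, -19, 3, 32, -49] -> [32, 3, -1, -5, -7, -19, -45, -49] -> [32, 3] -> [3, 32] -> 3

23; 12; 19; 16; 3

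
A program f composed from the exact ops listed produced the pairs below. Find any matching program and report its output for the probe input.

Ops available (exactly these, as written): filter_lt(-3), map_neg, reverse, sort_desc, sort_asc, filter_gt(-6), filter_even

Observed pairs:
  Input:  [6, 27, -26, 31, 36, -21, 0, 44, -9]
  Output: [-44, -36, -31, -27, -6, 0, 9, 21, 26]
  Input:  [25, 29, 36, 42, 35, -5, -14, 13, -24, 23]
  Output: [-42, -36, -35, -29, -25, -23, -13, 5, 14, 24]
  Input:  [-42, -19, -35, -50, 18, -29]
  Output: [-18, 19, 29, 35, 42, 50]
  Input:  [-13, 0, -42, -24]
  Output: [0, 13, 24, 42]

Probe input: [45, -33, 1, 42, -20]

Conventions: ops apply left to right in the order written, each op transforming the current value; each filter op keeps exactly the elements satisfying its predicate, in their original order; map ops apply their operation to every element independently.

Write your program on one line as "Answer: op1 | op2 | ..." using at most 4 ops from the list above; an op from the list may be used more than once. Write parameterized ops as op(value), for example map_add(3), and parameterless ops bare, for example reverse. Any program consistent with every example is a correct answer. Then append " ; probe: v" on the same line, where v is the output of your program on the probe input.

reverse | sort_desc | map_neg ; probe: [-45, -42, -1, 20, 33]

Check, running the answer program on each example:
  [6, 27, -26, 31, 36, -21, 0, 44, -9] -> [-9, 44, 0, -21, 36, 31, -26, 27, 6] -> [44, 36, 31, 27, 6, 0, -9, -21, -26] -> [-44, -36, -31, -27, -6, 0, 9, 21, 26]
  [25, 29, 36, 42, 35, -5, -14, 13, -24, 23] -> [23, -24, 13, -14, -5, 35, 42, 36, 29, 25] -> [42, 36, 35, 29, 25, 23, 13, -5, -14, -24] -> [-42, -36, -35, -29, -25, -23, -13, 5, 14, 24]
  [-42, -19, -35, -50, 18, -29] -> [-29, 18, -50, -35, -19, -42] -> [18, -19, -29, -35, -42, -50] -> [-18, 19, 29, 35, 42, 50]
  [-13, 0, -42, -24] -> [-24, -42, 0, -13] -> [0, -13, -24, -42] -> [0, 13, 24, 42]
  probe: [45, -33, 1, 42, -20] -> [-20, 42, 1, -33, 45] -> [45, 42, 1, -20, -33] -> [-45, -42, -1, 20, 33]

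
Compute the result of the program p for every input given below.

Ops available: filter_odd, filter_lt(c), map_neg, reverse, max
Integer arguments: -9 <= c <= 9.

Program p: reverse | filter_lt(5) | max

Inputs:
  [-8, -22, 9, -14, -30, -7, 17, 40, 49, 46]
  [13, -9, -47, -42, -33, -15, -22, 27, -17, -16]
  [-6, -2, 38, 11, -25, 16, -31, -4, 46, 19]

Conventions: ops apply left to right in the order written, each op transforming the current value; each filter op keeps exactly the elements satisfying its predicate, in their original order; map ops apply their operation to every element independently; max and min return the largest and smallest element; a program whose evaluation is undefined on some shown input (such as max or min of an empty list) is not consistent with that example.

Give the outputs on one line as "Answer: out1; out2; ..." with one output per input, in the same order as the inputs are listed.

Execution, op by op:
  [-8, -22, 9, -14, -30, -7, 17, 40, 49, 46] -> [46, 49, 40, 17, -7, -30, -14, 9, -22, -8] -> [-7, -30, -14, -22, -8] -> -7
  [13, -9, -47, -42, -33, -15, -22, 27, -17, -16] -> [-16, -17, 27, -22, -15, -33, -42, -47, -9, 13] -> [-16, -17, -22, -15, -33, -42, -47, -9] -> -9
  [-6, -2, 38, 11, -25, 16, -31, -4, 46, 19] -> [19, 46, -4, -31, 16, -25, 11, 38, -2, -6] -> [-4, -31, -25, -2, -6] -> -2

-7; -9; -2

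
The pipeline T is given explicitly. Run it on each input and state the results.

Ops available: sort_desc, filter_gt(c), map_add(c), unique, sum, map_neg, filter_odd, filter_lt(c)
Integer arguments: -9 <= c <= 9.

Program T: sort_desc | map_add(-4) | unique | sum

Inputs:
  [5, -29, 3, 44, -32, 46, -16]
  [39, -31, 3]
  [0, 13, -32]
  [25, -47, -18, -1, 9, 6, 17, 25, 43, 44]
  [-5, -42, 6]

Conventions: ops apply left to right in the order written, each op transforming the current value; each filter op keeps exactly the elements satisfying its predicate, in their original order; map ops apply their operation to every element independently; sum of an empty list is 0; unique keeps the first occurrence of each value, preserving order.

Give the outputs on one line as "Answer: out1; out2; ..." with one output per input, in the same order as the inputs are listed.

-7; -1; -31; 42; -53

Execution, op by op:
  [5, -29, 3, 44, -32, 46, -16] -> [46, 44, 5, 3, -16, -29, -32] -> [42, 40, 1, -1, -20, -33, -36] -> [42, 40, 1, -1, -20, -33, -36] -> -7
  [39, -31, 3] -> [39, 3, -31] -> [35, -1, -35] -> [35, -1, -35] -> -1
  [0, 13, -32] -> [13, 0, -32] -> [9, -4, -36] -> [9, -4, -36] -> -31
  [25, -47, -18, -1, 9, 6, 17, 25, 43, 44] -> [44, 43, 25, 25, 17, 9, 6, -1, -18, -47] -> [40, 39, 21, 21, 13, 5, 2, -5, -22, -51] -> [40, 39, 21, 13, 5, 2, -5, -22, -51] -> 42
  [-5, -42, 6] -> [6, -5, -42] -> [2, -9, -46] -> [2, -9, -46] -> -53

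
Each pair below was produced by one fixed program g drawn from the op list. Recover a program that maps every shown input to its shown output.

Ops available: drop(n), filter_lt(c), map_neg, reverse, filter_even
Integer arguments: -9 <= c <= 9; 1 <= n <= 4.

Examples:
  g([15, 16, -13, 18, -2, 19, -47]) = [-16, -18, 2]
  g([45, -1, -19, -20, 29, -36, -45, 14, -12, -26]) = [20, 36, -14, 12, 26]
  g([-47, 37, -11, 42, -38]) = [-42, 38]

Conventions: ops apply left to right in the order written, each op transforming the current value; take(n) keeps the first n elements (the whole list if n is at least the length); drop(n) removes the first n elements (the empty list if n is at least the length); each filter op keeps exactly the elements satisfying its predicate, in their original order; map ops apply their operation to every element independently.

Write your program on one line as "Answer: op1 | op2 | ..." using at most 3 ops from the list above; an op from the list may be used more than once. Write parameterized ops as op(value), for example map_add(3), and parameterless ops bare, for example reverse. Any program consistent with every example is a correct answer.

map_neg | filter_even

Check, running the answer program on each example:
  [15, 16, -13, 18, -2, 19, -47] -> [-15, -16, 13, -18, 2, -19, 47] -> [-16, -18, 2]
  [45, -1, -19, -20, 29, -36, -45, 14, -12, -26] -> [-45, 1, 19, 20, -29, 36, 45, -14, 12, 26] -> [20, 36, -14, 12, 26]
  [-47, 37, -11, 42, -38] -> [47, -37, 11, -42, 38] -> [-42, 38]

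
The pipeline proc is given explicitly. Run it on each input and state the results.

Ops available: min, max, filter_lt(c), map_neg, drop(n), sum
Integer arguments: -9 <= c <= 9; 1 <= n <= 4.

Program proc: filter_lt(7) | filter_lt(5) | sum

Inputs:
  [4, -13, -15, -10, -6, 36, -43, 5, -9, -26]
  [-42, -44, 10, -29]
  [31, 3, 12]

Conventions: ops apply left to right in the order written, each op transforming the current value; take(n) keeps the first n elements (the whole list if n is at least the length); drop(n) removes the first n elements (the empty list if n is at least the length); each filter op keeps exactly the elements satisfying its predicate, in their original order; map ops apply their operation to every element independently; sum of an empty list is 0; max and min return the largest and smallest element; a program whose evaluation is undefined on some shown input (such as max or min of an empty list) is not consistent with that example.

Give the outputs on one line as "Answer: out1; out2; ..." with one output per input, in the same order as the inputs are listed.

Execution, op by op:
  [4, -13, -15, -10, -6, 36, -43, 5, -9, -26] -> [4, -13, -15, -10, -6, -43, 5, -9, -26] -> [4, -13, -15, -10, -6, -43, -9, -26] -> -118
  [-42, -44, 10, -29] -> [-42, -44, -29] -> [-42, -44, -29] -> -115
  [31, 3, 12] -> [3] -> [3] -> 3

-118; -115; 3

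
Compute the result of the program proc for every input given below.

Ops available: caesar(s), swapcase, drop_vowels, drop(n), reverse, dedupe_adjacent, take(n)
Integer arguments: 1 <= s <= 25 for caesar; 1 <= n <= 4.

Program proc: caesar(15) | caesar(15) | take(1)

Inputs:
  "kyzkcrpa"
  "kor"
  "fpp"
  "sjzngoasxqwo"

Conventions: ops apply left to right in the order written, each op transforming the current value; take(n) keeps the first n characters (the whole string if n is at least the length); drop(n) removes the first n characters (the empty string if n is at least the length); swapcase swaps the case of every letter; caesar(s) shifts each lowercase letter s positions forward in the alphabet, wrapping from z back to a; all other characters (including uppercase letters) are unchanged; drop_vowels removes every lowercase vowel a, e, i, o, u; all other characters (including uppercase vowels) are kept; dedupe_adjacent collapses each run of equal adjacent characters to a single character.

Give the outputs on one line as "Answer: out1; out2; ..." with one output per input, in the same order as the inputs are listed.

Execution, op by op:
  "kyzkcrpa" -> "znozrgep" -> "ocdogvte" -> "o"
  "kor" -> "zdg" -> "osv" -> "o"
  "fpp" -> "uee" -> "jtt" -> "j"
  "sjzngoasxqwo" -> "hyocvdphmfld" -> "wndrksewbuas" -> "w"

"o"; "o"; "j"; "w"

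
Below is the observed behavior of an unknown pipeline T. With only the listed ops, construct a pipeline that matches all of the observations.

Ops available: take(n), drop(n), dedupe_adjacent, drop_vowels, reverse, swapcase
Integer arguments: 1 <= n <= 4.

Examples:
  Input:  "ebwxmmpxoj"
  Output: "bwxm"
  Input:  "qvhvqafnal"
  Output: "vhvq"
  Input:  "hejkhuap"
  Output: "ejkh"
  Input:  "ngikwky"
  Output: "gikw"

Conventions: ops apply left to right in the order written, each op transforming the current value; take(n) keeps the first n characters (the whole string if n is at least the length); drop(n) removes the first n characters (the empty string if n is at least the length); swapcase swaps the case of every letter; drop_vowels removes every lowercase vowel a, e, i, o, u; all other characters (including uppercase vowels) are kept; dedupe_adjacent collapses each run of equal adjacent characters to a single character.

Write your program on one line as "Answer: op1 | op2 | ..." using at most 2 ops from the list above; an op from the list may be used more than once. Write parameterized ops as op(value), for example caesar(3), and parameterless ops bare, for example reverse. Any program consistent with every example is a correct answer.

drop(1) | take(4)

Check, running the answer program on each example:
  "ebwxmmpxoj" -> "bwxmmpxoj" -> "bwxm"
  "qvhvqafnal" -> "vhvqafnal" -> "vhvq"
  "hejkhuap" -> "ejkhuap" -> "ejkh"
  "ngikwky" -> "gikwky" -> "gikw"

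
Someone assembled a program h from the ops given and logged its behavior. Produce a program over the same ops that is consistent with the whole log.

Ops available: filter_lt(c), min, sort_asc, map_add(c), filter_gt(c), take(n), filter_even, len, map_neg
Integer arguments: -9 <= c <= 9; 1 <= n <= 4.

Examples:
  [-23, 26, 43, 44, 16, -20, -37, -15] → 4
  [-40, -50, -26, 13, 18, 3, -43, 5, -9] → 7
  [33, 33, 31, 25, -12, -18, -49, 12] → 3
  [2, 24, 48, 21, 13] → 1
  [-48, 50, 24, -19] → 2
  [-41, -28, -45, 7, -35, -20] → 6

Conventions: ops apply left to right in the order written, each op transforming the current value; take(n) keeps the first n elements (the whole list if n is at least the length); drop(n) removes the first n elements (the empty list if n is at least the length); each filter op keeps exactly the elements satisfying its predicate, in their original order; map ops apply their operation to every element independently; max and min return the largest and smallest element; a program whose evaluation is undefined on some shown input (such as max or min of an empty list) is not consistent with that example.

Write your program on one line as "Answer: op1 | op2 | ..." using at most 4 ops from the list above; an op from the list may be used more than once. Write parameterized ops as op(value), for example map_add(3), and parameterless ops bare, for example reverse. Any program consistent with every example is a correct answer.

filter_lt(9) | map_add(-4) | len

Check, running the answer program on each example:
  [-23, 26, 43, 44, 16, -20, -37, -15] -> [-23, -20, -37, -15] -> [-27, -24, -41, -19] -> 4
  [-40, -50, -26, 13, 18, 3, -43, 5, -9] -> [-40, -50, -26, 3, -43, 5, -9] -> [-44, -54, -30, -1, -47, 1, -13] -> 7
  [33, 33, 31, 25, -12, -18, -49, 12] -> [-12, -18, -49] -> [-16, -22, -53] -> 3
  [2, 24, 48, 21, 13] -> [2] -> [-2] -> 1
  [-48, 50, 24, -19] -> [-48, -19] -> [-52, -23] -> 2
  [-41, -28, -45, 7, -35, -20] -> [-41, -28, -45, 7, -35, -20] -> [-45, -32, -49, 3, -39, -24] -> 6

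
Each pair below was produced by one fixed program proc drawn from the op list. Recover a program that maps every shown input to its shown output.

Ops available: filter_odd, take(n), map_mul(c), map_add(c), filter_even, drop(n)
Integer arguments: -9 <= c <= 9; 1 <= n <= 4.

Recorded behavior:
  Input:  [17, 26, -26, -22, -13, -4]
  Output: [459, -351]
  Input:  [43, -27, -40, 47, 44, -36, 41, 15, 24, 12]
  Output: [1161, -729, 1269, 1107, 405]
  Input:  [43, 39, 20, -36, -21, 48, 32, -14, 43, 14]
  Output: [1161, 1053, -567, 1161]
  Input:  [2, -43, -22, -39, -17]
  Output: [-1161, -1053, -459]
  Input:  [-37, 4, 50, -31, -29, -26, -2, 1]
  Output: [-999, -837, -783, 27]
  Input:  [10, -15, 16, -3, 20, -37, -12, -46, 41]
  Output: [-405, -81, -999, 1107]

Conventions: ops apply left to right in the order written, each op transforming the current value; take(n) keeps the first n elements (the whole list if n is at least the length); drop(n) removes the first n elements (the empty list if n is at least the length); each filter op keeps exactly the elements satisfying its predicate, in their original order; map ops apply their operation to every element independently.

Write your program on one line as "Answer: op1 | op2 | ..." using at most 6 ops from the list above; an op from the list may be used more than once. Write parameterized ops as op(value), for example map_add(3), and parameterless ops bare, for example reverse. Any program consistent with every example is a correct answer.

map_add(5) | filter_even | map_add(-5) | map_mul(3) | map_mul(9)

Check, running the answer program on each example:
  [17, 26, -26, -22, -13, -4] -> [22, 31, -21, -17, -8, 1] -> [22, -8] -> [17, -13] -> [51, -39] -> [459, -351]
  [43, -27, -40, 47, 44, -36, 41, 15, 24, 12] -> [48, -22, -35, 52, 49, -31, 46, 20, 29, 17] -> [48, -22, 52, 46, 20] -> [43, -27, 47, 41, 15] -> [129, -81, 141, 123, 45] -> [1161, -729, 1269, 1107, 405]
  [43, 39, 20, -36, -21, 48, 32, -14, 43, 14] -> [48, 44, 25, -31, -16, 53, 37, -9, 48, 19] -> [48, 44, -16, 48] -> [43, 39, -21, 43] -> [129, 117, -63, 129] -> [1161, 1053, -567, 1161]
  [2, -43, -22, -39, -17] -> [7, -38, -17, -34, -12] -> [-38, -34, -12] -> [-43, -39, -17] -> [-129, -117, -51] -> [-1161, -1053, -459]
  [-37, 4, 50, -31, -29, -26, -2, 1] -> [-32, 9, 55, -26, -24, -21, 3, 6] -> [-32, -26, -24, 6] -> [-37, -31, -29, 1] -> [-111, -93, -87, 3] -> [-999, -837, -783, 27]
  [10, -15, 16, -3, 20, -37, -12, -46, 41] -> [15, -10, 21, 2, 25, -32, -7, -41, 46] -> [-10, 2, -32, 46] -> [-15, -3, -37, 41] -> [-45, -9, -111, 123] -> [-405, -81, -999, 1107]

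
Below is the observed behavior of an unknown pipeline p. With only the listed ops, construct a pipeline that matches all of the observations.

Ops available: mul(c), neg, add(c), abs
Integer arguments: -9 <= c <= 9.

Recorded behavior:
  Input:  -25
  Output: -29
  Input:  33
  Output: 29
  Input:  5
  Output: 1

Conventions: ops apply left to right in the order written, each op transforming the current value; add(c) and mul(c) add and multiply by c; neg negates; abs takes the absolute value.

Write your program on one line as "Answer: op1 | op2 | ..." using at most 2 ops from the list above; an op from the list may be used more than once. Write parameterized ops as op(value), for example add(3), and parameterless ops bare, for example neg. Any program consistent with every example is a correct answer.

add(4) | add(-8)

Check, running the answer program on each example:
  -25 -> -21 -> -29
  33 -> 37 -> 29
  5 -> 9 -> 1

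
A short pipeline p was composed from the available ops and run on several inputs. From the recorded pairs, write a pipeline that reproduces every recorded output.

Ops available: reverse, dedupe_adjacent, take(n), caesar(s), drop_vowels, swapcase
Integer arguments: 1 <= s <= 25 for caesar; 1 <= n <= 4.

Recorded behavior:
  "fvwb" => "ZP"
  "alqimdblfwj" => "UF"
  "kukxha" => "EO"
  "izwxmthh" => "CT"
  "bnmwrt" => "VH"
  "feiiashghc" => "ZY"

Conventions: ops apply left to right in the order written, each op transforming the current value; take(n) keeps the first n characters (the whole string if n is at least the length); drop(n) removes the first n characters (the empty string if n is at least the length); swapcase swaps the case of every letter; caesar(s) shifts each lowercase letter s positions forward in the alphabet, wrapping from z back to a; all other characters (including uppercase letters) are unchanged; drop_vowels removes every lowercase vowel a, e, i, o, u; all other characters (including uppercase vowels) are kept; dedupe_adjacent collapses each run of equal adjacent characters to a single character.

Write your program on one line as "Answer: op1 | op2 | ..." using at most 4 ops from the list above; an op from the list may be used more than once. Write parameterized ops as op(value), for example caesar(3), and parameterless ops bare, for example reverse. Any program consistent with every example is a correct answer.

take(4) | take(2) | caesar(20) | swapcase

Check, running the answer program on each example:
  "fvwb" -> "fvwb" -> "fv" -> "zp" -> "ZP"
  "alqimdblfwj" -> "alqi" -> "al" -> "uf" -> "UF"
  "kukxha" -> "kukx" -> "ku" -> "eo" -> "EO"
  "izwxmthh" -> "izwx" -> "iz" -> "ct" -> "CT"
  "bnmwrt" -> "bnmw" -> "bn" -> "vh" -> "VH"
  "feiiashghc" -> "feii" -> "fe" -> "zy" -> "ZY"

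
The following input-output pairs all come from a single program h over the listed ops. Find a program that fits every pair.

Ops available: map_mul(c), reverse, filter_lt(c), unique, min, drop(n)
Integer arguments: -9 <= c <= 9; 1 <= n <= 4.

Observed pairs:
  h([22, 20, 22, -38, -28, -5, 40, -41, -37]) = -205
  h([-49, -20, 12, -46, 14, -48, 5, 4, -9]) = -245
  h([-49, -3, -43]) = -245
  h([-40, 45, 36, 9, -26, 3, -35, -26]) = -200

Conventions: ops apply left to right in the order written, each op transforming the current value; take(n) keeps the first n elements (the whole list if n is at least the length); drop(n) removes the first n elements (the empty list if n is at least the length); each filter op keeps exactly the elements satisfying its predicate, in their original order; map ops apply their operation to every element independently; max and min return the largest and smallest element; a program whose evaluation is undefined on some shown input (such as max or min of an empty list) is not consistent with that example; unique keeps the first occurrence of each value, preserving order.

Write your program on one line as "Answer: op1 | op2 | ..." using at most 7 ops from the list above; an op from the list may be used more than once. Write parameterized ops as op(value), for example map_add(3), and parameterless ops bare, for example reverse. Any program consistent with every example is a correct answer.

map_mul(5) | reverse | filter_lt(2) | unique | reverse | min

Check, running the answer program on each example:
  [22, 20, 22, -38, -28, -5, 40, -41, -37] -> [110, 100, 110, -190, -140, -25, 200, -205, -185] -> [-185, -205, 200, -25, -140, -190, 110, 100, 110] -> [-185, -205, -25, -140, -190] -> [-185, -205, -25, -140, -190] -> [-190, -140, -25, -205, -185] -> -205
  [-49, -20, 12, -46, 14, -48, 5, 4, -9] -> [-245, -100, 60, -230, 70, -240, 25, 20, -45] -> [-45, 20, 25, -240, 70, -230, 60, -100, -245] -> [-45, -240, -230, -100, -245] -> [-45, -240, -230, -100, -245] -> [-245, -100, -230, -240, -45] -> -245
  [-49, -3, -43] -> [-245, -15, -215] -> [-215, -15, -245] -> [-215, -15, -245] -> [-215, -15, -245] -> [-245, -15, -215] -> -245
  [-40, 45, 36, 9, -26, 3, -35, -26] -> [-200, 225, 180, 45, -130, 15, -175, -130] -> [-130, -175, 15, -130, 45, 180, 225, -200] -> [-130, -175, -130, -200] -> [-130, -175, -200] -> [-200, -175, -130] -> -200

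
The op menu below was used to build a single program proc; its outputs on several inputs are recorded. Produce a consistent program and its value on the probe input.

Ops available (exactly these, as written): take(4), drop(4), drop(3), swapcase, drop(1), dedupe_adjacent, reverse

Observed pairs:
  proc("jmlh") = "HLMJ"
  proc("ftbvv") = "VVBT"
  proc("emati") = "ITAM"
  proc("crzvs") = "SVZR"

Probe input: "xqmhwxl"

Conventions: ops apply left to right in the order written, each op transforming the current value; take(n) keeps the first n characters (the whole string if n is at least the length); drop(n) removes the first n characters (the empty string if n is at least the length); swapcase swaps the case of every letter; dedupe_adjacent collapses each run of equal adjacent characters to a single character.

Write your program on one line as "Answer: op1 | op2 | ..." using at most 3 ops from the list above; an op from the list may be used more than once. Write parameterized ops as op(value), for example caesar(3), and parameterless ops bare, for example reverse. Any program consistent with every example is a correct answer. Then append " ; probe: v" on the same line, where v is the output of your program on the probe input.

reverse | swapcase | take(4) ; probe: "LXWH"

Check, running the answer program on each example:
  "jmlh" -> "hlmj" -> "HLMJ" -> "HLMJ"
  "ftbvv" -> "vvbtf" -> "VVBTF" -> "VVBT"
  "emati" -> "itame" -> "ITAME" -> "ITAM"
  "crzvs" -> "svzrc" -> "SVZRC" -> "SVZR"
  probe: "xqmhwxl" -> "lxwhmqx" -> "LXWHMQX" -> "LXWH"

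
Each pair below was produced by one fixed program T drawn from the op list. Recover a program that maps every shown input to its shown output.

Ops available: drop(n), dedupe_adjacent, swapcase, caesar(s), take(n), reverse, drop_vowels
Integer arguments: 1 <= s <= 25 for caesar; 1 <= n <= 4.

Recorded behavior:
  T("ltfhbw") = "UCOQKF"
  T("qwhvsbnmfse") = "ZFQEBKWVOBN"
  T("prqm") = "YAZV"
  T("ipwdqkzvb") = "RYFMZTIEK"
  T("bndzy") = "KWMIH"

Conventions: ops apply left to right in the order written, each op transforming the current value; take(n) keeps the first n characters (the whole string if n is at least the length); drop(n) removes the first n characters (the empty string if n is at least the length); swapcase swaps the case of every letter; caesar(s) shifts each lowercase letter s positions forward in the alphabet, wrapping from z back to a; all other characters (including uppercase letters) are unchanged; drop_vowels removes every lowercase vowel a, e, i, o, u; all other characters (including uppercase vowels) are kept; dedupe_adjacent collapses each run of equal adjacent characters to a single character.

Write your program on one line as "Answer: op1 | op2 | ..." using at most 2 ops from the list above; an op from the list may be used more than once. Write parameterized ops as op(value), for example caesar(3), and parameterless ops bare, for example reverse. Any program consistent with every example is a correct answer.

caesar(9) | swapcase

Check, running the answer program on each example:
  "ltfhbw" -> "ucoqkf" -> "UCOQKF"
  "qwhvsbnmfse" -> "zfqebkwvobn" -> "ZFQEBKWVOBN"
  "prqm" -> "yazv" -> "YAZV"
  "ipwdqkzvb" -> "ryfmztiek" -> "RYFMZTIEK"
  "bndzy" -> "kwmih" -> "KWMIH"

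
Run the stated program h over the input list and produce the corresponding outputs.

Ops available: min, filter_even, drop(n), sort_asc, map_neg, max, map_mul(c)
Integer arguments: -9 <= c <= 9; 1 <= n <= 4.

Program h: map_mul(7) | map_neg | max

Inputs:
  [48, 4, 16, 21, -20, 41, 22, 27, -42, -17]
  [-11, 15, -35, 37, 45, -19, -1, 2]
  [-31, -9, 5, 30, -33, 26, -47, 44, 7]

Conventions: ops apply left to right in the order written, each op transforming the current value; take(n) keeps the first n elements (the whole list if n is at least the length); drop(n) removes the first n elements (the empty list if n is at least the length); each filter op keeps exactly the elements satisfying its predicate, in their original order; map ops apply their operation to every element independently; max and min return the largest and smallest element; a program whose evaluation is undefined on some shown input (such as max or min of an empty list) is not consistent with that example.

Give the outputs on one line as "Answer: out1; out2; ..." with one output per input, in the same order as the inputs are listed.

Execution, op by op:
  [48, 4, 16, 21, -20, 41, 22, 27, -42, -17] -> [336, 28, 112, 147, -140, 287, 154, 189, -294, -119] -> [-336, -28, -112, -147, 140, -287, -154, -189, 294, 119] -> 294
  [-11, 15, -35, 37, 45, -19, -1, 2] -> [-77, 105, -245, 259, 315, -133, -7, 14] -> [77, -105, 245, -259, -315, 133, 7, -14] -> 245
  [-31, -9, 5, 30, -33, 26, -47, 44, 7] -> [-217, -63, 35, 210, -231, 182, -329, 308, 49] -> [217, 63, -35, -210, 231, -182, 329, -308, -49] -> 329

294; 245; 329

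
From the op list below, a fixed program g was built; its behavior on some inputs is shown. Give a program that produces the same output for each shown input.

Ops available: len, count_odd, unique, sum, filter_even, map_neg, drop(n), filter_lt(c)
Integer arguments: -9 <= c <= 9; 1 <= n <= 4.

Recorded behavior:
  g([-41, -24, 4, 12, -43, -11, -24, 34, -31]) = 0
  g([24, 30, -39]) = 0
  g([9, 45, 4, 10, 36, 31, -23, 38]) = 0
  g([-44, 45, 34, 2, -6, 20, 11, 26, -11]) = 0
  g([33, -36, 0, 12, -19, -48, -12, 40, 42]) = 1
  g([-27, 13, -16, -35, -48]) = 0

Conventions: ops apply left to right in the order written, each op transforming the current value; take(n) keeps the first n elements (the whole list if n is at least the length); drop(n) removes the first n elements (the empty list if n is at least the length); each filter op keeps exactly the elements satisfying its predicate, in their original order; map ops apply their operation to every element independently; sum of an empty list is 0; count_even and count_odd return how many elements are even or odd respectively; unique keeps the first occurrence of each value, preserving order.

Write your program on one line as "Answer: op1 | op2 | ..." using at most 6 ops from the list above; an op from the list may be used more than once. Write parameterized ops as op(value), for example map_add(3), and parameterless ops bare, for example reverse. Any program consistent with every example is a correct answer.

filter_lt(-1) | filter_even | unique | filter_lt(-8) | drop(2) | len

Check, running the answer program on each example:
  [-41, -24, 4, 12, -43, -11, -24, 34, -31] -> [-41, -24, -43, -11, -24, -31] -> [-24, -24] -> [-24] -> [-24] -> [] -> 0
  [24, 30, -39] -> [-39] -> [] -> [] -> [] -> [] -> 0
  [9, 45, 4, 10, 36, 31, -23, 38] -> [-23] -> [] -> [] -> [] -> [] -> 0
  [-44, 45, 34, 2, -6, 20, 11, 26, -11] -> [-44, -6, -11] -> [-44, -6] -> [-44, -6] -> [-44] -> [] -> 0
  [33, -36, 0, 12, -19, -48, -12, 40, 42] -> [-36, -19, -48, -12] -> [-36, -48, -12] -> [-36, -48, -12] -> [-36, -48, -12] -> [-12] -> 1
  [-27, 13, -16, -35, -48] -> [-27, -16, -35, -48] -> [-16, -48] -> [-16, -48] -> [-16, -48] -> [] -> 0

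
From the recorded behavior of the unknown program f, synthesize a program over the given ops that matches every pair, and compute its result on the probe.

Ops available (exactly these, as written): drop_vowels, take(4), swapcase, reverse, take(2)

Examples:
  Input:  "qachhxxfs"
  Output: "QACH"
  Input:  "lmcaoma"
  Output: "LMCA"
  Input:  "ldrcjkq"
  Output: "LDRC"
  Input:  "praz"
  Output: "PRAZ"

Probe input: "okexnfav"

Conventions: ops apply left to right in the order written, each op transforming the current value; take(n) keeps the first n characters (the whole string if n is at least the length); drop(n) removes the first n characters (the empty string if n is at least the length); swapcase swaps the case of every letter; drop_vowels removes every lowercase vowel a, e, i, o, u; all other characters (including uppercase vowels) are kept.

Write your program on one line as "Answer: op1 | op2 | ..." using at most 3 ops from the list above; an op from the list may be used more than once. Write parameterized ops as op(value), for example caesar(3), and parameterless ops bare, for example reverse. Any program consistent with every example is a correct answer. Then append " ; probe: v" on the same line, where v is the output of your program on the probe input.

take(4) | swapcase ; probe: "OKEX"

Check, running the answer program on each example:
  "qachhxxfs" -> "qach" -> "QACH"
  "lmcaoma" -> "lmca" -> "LMCA"
  "ldrcjkq" -> "ldrc" -> "LDRC"
  "praz" -> "praz" -> "PRAZ"
  probe: "okexnfav" -> "okex" -> "OKEX"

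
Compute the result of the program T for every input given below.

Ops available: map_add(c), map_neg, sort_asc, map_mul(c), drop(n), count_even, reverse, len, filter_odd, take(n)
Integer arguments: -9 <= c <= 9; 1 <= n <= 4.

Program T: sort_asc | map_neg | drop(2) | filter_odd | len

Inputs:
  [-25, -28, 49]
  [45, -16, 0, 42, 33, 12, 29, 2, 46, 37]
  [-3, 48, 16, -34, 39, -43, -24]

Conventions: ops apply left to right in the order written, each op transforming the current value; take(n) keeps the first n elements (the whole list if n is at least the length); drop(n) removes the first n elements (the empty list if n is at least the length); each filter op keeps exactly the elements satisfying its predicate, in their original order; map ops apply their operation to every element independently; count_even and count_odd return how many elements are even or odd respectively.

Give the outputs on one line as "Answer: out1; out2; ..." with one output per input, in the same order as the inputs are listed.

1; 4; 2

Execution, op by op:
  [-25, -28, 49] -> [-28, -25, 49] -> [28, 25, -49] -> [-49] -> [-49] -> 1
  [45, -16, 0, 42, 33, 12, 29, 2, 46, 37] -> [-16, 0, 2, 12, 29, 33, 37, 42, 45, 46] -> [16, 0, -2, -12, -29, -33, -37, -42, -45, -46] -> [-2, -12, -29, -33, -37, -42, -45, -46] -> [-29, -33, -37, -45] -> 4
  [-3, 48, 16, -34, 39, -43, -24] -> [-43, -34, -24, -3, 16, 39, 48] -> [43, 34, 24, 3, -16, -39, -48] -> [24, 3, -16, -39, -48] -> [3, -39] -> 2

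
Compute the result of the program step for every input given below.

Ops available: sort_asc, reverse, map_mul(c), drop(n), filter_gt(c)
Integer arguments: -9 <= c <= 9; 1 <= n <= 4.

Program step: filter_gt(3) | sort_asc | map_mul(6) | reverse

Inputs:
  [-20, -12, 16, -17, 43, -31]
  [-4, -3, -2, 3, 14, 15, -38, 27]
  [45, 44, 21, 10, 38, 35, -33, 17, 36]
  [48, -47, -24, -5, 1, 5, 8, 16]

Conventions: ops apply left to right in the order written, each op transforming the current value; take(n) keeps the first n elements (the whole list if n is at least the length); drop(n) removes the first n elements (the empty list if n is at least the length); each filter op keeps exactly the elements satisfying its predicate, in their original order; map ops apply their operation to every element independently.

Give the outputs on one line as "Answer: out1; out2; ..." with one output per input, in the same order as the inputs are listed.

[258, 96]; [162, 90, 84]; [270, 264, 228, 216, 210, 126, 102, 60]; [288, 96, 48, 30]

Execution, op by op:
  [-20, -12, 16, -17, 43, -31] -> [16, 43] -> [16, 43] -> [96, 258] -> [258, 96]
  [-4, -3, -2, 3, 14, 15, -38, 27] -> [14, 15, 27] -> [14, 15, 27] -> [84, 90, 162] -> [162, 90, 84]
  [45, 44, 21, 10, 38, 35, -33, 17, 36] -> [45, 44, 21, 10, 38, 35, 17, 36] -> [10, 17, 21, 35, 36, 38, 44, 45] -> [60, 102, 126, 210, 216, 228, 264, 270] -> [270, 264, 228, 216, 210, 126, 102, 60]
  [48, -47, -24, -5, 1, 5, 8, 16] -> [48, 5, 8, 16] -> [5, 8, 16, 48] -> [30, 48, 96, 288] -> [288, 96, 48, 30]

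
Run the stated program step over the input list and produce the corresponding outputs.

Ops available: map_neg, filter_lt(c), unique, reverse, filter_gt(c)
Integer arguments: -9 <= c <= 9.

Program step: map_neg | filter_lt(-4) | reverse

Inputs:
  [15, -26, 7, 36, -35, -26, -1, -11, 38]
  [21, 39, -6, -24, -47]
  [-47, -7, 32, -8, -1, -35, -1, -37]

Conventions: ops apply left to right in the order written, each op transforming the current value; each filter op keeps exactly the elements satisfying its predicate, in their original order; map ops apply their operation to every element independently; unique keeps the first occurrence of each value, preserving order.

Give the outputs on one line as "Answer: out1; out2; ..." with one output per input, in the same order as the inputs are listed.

[-38, -36, -7, -15]; [-39, -21]; [-32]

Execution, op by op:
  [15, -26, 7, 36, -35, -26, -1, -11, 38] -> [-15, 26, -7, -36, 35, 26, 1, 11, -38] -> [-15, -7, -36, -38] -> [-38, -36, -7, -15]
  [21, 39, -6, -24, -47] -> [-21, -39, 6, 24, 47] -> [-21, -39] -> [-39, -21]
  [-47, -7, 32, -8, -1, -35, -1, -37] -> [47, 7, -32, 8, 1, 35, 1, 37] -> [-32] -> [-32]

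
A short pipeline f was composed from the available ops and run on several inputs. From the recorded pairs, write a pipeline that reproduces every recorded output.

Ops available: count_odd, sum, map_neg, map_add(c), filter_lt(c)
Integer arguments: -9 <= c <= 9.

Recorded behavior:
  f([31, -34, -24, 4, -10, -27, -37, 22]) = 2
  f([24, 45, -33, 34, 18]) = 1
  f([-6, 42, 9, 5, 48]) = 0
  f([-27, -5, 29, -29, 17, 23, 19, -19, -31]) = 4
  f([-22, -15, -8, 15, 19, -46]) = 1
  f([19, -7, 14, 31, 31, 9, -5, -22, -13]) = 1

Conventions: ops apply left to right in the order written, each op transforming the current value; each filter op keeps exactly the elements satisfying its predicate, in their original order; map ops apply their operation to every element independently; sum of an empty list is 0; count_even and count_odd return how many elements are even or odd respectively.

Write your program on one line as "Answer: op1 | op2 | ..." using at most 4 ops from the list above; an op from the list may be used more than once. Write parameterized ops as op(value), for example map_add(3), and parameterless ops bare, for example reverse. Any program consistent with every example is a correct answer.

filter_lt(-8) | map_neg | count_odd

Check, running the answer program on each example:
  [31, -34, -24, 4, -10, -27, -37, 22] -> [-34, -24, -10, -27, -37] -> [34, 24, 10, 27, 37] -> 2
  [24, 45, -33, 34, 18] -> [-33] -> [33] -> 1
  [-6, 42, 9, 5, 48] -> [] -> [] -> 0
  [-27, -5, 29, -29, 17, 23, 19, -19, -31] -> [-27, -29, -19, -31] -> [27, 29, 19, 31] -> 4
  [-22, -15, -8, 15, 19, -46] -> [-22, -15, -46] -> [22, 15, 46] -> 1
  [19, -7, 14, 31, 31, 9, -5, -22, -13] -> [-22, -13] -> [22, 13] -> 1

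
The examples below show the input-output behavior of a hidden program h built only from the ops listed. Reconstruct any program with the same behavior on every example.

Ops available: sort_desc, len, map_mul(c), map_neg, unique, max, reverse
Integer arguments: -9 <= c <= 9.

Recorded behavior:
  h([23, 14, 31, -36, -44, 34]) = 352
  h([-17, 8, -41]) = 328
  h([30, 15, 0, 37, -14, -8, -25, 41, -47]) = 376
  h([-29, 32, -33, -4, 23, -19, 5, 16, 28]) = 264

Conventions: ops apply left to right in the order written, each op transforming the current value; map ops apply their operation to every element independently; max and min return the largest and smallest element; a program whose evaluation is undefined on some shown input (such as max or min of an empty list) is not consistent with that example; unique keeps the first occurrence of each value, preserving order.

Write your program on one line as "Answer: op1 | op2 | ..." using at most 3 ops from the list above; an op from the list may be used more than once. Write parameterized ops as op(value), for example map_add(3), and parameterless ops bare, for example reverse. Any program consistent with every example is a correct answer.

map_mul(-8) | sort_desc | max

Check, running the answer program on each example:
  [23, 14, 31, -36, -44, 34] -> [-184, -112, -248, 288, 352, -272] -> [352, 288, -112, -184, -248, -272] -> 352
  [-17, 8, -41] -> [136, -64, 328] -> [328, 136, -64] -> 328
  [30, 15, 0, 37, -14, -8, -25, 41, -47] -> [-240, -120, 0, -296, 112, 64, 200, -328, 376] -> [376, 200, 112, 64, 0, -120, -240, -296, -328] -> 376
  [-29, 32, -33, -4, 23, -19, 5, 16, 28] -> [232, -256, 264, 32, -184, 152, -40, -128, -224] -> [264, 232, 152, 32, -40, -128, -184, -224, -256] -> 264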